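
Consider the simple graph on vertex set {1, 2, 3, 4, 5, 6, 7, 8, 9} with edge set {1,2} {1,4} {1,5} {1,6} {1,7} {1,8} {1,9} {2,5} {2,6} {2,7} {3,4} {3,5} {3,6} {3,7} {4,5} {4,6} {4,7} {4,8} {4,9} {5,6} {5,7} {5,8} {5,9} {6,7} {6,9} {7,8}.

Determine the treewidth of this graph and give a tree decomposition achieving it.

Each bag holds 5 vertices, so the decomposition has width 4, which upper-bounds the treewidth. Conversely, {1, 2, 5, 6, 7} is a clique of size 5, and the vertices of any clique must share a bag in every tree decomposition; so some bag has ≥ 5 vertices and tw(G) ≥ 4. Combining the bounds, tw(G) = 4.

Treewidth 4.
One such decomposition:
Bags: B1 = {1, 4, 5, 6, 7}  B2 = {1, 2, 5, 6, 7}  B3 = {1, 4, 5, 7, 8}  B4 = {1, 4, 5, 6, 9}  B5 = {3, 4, 5, 6, 7}
Tree: B1–B2, B1–B3, B1–B4, B1–B5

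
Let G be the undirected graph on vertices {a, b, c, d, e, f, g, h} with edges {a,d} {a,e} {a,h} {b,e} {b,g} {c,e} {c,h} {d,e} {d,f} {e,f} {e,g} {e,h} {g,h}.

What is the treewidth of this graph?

2

A width-2 tree decomposition is:
Bags: B1 = {a, d, e}  B2 = {a, e, h}  B3 = {e, g, h}  B4 = {c, e, h}  B5 = {b, e, g}  B6 = {d, e, f}
Tree: B1–B2, B2–B3, B2–B4, B3–B5, B1–B6
Every bag has size at most 3, so the width is 3 − 1 = 2 and tw(G) ≤ 2. For the lower bound, the 3 vertices {a, d, e} are pairwise adjacent, and any tree decomposition puts a clique entirely inside one bag — forcing width ≥ 2. The upper and lower bounds meet at 2, so that is the treewidth.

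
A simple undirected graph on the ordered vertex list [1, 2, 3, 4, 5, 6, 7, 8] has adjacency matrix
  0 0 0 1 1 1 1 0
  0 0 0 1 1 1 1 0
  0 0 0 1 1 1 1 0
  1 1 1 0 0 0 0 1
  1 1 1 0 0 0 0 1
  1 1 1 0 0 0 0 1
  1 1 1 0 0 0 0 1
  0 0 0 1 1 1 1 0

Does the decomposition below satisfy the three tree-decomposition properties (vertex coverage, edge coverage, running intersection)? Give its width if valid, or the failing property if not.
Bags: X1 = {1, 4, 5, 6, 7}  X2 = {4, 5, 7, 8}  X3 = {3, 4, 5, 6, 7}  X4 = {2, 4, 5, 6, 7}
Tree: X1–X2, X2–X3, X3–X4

A tree decomposition must satisfy three properties: every vertex lies in some bag; for every edge, both endpoints lie together in some bag; and for every vertex, the bags containing it form a connected subtree. Here edge (6,8) lies in no bag, so the decomposition is invalid.

No — edge (6,8) lies in no bag.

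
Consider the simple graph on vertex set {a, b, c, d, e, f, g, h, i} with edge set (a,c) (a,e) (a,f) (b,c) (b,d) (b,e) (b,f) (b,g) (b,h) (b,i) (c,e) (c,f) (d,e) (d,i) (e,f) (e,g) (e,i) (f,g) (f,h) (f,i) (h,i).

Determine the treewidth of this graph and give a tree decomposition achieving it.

Each bag holds 4 vertices, so the decomposition has width 3, which upper-bounds the treewidth. On the other hand G contains the 4-clique {b, d, e, i}. A clique must lie in a single bag of any decomposition, so no decomposition can have width below 3. Therefore the treewidth is 3.

Treewidth 3.
One optimal decomposition is:
Bags: B1 = {b, c, e, f}  B2 = {b, e, f, i}  B3 = {b, d, e, i}  B4 = {b, f, h, i}  B5 = {a, c, e, f}  B6 = {b, e, f, g}
Tree: B1–B2, B2–B3, B2–B4, B1–B5, B2–B6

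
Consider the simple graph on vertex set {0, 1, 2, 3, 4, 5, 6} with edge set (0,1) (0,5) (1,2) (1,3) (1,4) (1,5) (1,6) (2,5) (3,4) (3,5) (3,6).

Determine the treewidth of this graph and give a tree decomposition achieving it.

Each bag holds 3 vertices, so the decomposition has width 2, which upper-bounds the treewidth. For the lower bound, the 3 vertices {0, 1, 5} are pairwise adjacent, and any tree decomposition puts a clique entirely inside one bag — forcing width ≥ 2. Combining the bounds, tw(G) = 2.

Treewidth 2.
One such decomposition:
Bags: B1 = {0, 1, 5}  B2 = {1, 3, 5}  B3 = {1, 3, 4}  B4 = {1, 3, 6}  B5 = {1, 2, 5}
Tree: B1–B2, B2–B3, B3–B4, B1–B5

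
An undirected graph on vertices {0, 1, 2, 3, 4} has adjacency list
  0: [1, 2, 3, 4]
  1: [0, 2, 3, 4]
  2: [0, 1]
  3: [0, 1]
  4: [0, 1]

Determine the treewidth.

A width-2 tree decomposition is:
Bags: B1 = {0, 1, 2}  B2 = {0, 1, 4}  B3 = {0, 1, 3}
Tree: B1–B2, B1–B3
The largest bag has 3 vertices, giving width 2; this decomposition certifies tw(G) ≤ 2. Conversely, {0, 1, 2} is a clique of size 3, and the vertices of any clique must share a bag in every tree decomposition; so some bag has ≥ 3 vertices and tw(G) ≥ 2. Therefore the treewidth is 2.

2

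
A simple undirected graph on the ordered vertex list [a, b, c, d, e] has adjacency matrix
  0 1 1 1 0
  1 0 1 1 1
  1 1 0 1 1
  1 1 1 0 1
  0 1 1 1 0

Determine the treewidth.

A width-3 tree decomposition is:
Bags: B1 = {b, c, d, e}  B2 = {a, b, c, d}
Tree: B1–B2
Each bag holds 4 vertices, so the decomposition has width 3, which upper-bounds the treewidth. For the lower bound, the 4 vertices {b, c, d, e} are pairwise adjacent, and any tree decomposition puts a clique entirely inside one bag — forcing width ≥ 3. Therefore the treewidth is 3.

3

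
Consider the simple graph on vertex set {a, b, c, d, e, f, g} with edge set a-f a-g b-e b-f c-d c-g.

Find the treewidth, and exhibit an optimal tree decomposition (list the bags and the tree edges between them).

Treewidth 1.
Bags: B1 = {c, d}  B2 = {c, g}  B3 = {a, g}  B4 = {a, f}  B5 = {b, f}  B6 = {b, e}
Tree: B1–B2, B2–B3, B3–B4, B4–B5, B5–B6

Each bag holds 2 vertices, so the decomposition has width 1, which upper-bounds the treewidth. G has an edge, so its treewidth is at least 1. Hence tw(G) = 1 exactly.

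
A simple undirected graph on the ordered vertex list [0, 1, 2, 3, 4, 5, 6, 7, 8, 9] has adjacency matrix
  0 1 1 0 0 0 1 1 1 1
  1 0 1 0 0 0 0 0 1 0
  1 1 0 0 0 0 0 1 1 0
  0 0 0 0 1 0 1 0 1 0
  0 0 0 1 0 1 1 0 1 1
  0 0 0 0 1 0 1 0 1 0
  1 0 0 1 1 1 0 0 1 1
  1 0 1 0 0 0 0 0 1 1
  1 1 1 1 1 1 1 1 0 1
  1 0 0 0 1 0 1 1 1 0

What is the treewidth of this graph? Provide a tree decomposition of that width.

Treewidth 3.
One optimal decomposition is:
Bags: B1 = {0, 2, 7, 8}  B2 = {0, 7, 8, 9}  B3 = {0, 6, 8, 9}  B4 = {4, 6, 8, 9}  B5 = {0, 1, 2, 8}  B6 = {4, 5, 6, 8}  B7 = {3, 4, 6, 8}
Tree: B1–B2, B2–B3, B3–B4, B1–B5, B4–B6, B4–B7

The largest bag has 4 vertices, giving width 3; this decomposition certifies tw(G) ≤ 3. Conversely, {0, 6, 8, 9} is a clique of size 4, and the vertices of any clique must share a bag in every tree decomposition; so some bag has ≥ 4 vertices and tw(G) ≥ 3. Hence tw(G) = 3 exactly.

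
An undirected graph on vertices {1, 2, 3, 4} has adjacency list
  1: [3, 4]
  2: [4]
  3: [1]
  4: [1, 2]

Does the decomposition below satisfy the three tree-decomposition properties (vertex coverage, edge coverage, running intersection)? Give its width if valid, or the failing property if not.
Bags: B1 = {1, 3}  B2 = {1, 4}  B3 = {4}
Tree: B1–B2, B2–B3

A tree decomposition must satisfy three properties: every vertex lies in some bag; for every edge, both endpoints lie together in some bag; and for every vertex, the bags containing it form a connected subtree. Here vertex 2 appears in no bag, so the decomposition is invalid.

No — vertex 2 appears in no bag.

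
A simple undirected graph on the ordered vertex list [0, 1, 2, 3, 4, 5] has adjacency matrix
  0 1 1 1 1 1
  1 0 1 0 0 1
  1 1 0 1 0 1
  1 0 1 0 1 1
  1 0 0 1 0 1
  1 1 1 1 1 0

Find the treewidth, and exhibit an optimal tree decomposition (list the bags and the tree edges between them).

Every bag has size at most 4, so the width is 4 − 1 = 3 and tw(G) ≤ 3. For the lower bound, the 4 vertices {0, 1, 2, 5} are pairwise adjacent, and any tree decomposition puts a clique entirely inside one bag — forcing width ≥ 3. Hence tw(G) = 3 exactly.

Treewidth 3.
Bags: B1 = {0, 1, 2, 5}  B2 = {0, 2, 3, 5}  B3 = {0, 3, 4, 5}
Tree: B1–B2, B2–B3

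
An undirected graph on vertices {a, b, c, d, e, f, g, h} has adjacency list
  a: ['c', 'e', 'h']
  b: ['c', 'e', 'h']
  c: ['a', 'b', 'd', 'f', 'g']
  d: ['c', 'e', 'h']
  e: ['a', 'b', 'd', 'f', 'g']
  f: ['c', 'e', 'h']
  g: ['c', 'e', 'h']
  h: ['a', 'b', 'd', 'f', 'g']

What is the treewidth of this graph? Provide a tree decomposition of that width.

Every bag has size at most 4, so the width is 4 − 1 = 3 and tw(G) ≤ 3. For the lower bound: the 4 vertex sets {c,f}, {b,h}, {e}, {d} are disjoint, each induces a connected subgraph, and every pair is joined by at least one edge of G. Contracting each set to a single vertex therefore yields K_{4} as a minor, and since treewidth is minor-monotone, tw(G) ≥ tw(K_{4}) = 3. Hence tw(G) = 3 exactly.

Treewidth 3.
One optimal decomposition is:
Bags: B1 = {c, e, f, h}  B2 = {b, c, e, h}  B3 = {c, d, e, h}  B4 = {a, c, e, h}  B5 = {c, e, g, h}
Tree: B1–B2, B2–B3, B3–B4, B4–B5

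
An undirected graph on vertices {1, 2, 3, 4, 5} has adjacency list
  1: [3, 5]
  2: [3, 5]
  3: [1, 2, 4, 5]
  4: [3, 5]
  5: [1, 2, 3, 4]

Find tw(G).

A width-2 tree decomposition is:
Bags: B1 = {3, 4, 5}  B2 = {2, 3, 5}  B3 = {1, 3, 5}
Tree: B1–B2, B2–B3
The largest bag has 3 vertices, giving width 2; this decomposition certifies tw(G) ≤ 2. On the other hand G contains the 3-clique {1, 3, 5}. A clique must lie in a single bag of any decomposition, so no decomposition can have width below 2. Hence tw(G) = 2 exactly.

2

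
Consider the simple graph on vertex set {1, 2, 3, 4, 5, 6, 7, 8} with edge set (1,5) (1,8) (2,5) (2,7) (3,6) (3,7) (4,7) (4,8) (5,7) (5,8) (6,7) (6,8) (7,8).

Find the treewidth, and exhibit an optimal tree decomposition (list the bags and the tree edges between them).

Treewidth 2.
One such decomposition:
Bags: B1 = {2, 5, 7}  B2 = {5, 7, 8}  B3 = {1, 5, 8}  B4 = {6, 7, 8}  B5 = {3, 6, 7}  B6 = {4, 7, 8}
Tree: B1–B2, B2–B3, B2–B4, B4–B5, B2–B6

Every bag has size at most 3, so the width is 3 − 1 = 2 and tw(G) ≤ 2. Conversely, {1, 5, 8} is a clique of size 3, and the vertices of any clique must share a bag in every tree decomposition; so some bag has ≥ 3 vertices and tw(G) ≥ 2. Combining the bounds, tw(G) = 2.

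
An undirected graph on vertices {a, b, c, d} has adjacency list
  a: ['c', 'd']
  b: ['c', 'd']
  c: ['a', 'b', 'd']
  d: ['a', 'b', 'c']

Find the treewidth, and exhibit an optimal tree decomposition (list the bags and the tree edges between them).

Treewidth 2.
One optimal decomposition is:
Bags: B1 = {a, c, d}  B2 = {b, c, d}
Tree: B1–B2

The largest bag has 3 vertices, giving width 2; this decomposition certifies tw(G) ≤ 2. Conversely, {a, c, d} is a clique of size 3, and the vertices of any clique must share a bag in every tree decomposition; so some bag has ≥ 3 vertices and tw(G) ≥ 2. Combining the bounds, tw(G) = 2.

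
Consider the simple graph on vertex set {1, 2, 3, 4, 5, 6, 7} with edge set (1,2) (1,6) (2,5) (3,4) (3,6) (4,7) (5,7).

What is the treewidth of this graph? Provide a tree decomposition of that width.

Treewidth 2.
One optimal decomposition is:
Bags: B1 = {1, 3, 6}  B2 = {1, 2, 3}  B3 = {2, 3, 5}  B4 = {3, 5, 7}  B5 = {3, 4, 7}
Tree: B1–B2, B2–B3, B3–B4, B4–B5

The largest bag has 3 vertices, giving width 2; this decomposition certifies tw(G) ≤ 2. Since 3–6–1–2–5–7–4–3 is a cycle in G, G is not acyclic. Forests are exactly the graphs of treewidth ≤ 1, so tw(G) ≥ 2. Hence tw(G) = 2 exactly.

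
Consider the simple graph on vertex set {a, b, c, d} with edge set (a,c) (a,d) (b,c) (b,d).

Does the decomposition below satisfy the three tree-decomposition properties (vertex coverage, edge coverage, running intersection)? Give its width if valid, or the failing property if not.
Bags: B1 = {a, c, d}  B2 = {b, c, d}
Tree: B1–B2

Yes; width 2.

Checking the three conditions: (i) the bags cover all of {a, b, c, d}; (ii) for each edge, some bag contains both endpoints; (iii) the bags containing any fixed vertex form a subtree. All hold, so the decomposition is valid with width 3 − 1 = 2.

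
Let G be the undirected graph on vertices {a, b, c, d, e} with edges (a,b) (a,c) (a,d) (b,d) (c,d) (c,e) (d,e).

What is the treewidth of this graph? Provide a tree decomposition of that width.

Treewidth 2.
Bags: B1 = {c, d, e}  B2 = {a, c, d}  B3 = {a, b, d}
Tree: B1–B2, B2–B3

Each bag holds 3 vertices, so the decomposition has width 2, which upper-bounds the treewidth. Conversely, {c, d, e} is a clique of size 3, and the vertices of any clique must share a bag in every tree decomposition; so some bag has ≥ 3 vertices and tw(G) ≥ 2. The upper and lower bounds meet at 2, so that is the treewidth.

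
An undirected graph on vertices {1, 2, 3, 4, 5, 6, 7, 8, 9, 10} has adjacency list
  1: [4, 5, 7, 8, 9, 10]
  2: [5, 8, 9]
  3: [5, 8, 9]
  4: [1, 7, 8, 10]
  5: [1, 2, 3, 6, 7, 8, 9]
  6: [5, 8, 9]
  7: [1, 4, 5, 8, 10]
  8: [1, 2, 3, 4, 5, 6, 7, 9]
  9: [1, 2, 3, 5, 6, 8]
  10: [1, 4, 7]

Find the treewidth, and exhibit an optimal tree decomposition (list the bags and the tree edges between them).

Treewidth 3.
One such decomposition:
Bags: B1 = {3, 5, 8, 9}  B2 = {1, 5, 8, 9}  B3 = {1, 5, 7, 8}  B4 = {5, 6, 8, 9}  B5 = {2, 5, 8, 9}  B6 = {1, 4, 7, 8}  B7 = {1, 4, 7, 10}
Tree: B1–B2, B2–B3, B2–B4, B1–B5, B3–B6, B6–B7

Every bag has size at most 4, so the width is 4 − 1 = 3 and tw(G) ≤ 3. On the other hand G contains the 4-clique {1, 4, 7, 8}. A clique must lie in a single bag of any decomposition, so no decomposition can have width below 3. The upper and lower bounds meet at 3, so that is the treewidth.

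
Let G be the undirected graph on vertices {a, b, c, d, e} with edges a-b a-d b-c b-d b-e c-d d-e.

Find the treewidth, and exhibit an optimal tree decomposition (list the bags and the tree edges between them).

The largest bag has 3 vertices, giving width 2; this decomposition certifies tw(G) ≤ 2. Conversely, {b, d, e} is a clique of size 3, and the vertices of any clique must share a bag in every tree decomposition; so some bag has ≥ 3 vertices and tw(G) ≥ 2. Combining the bounds, tw(G) = 2.

Treewidth 2.
One such decomposition:
Bags: B1 = {b, c, d}  B2 = {b, d, e}  B3 = {a, b, d}
Tree: B1–B2, B1–B3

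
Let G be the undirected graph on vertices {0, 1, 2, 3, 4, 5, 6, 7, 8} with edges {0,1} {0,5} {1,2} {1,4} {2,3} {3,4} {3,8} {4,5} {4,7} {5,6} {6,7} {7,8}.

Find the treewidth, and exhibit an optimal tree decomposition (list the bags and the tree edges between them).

Treewidth 3.
One such decomposition:
Bags: B1 = {2, 3, 7, 8}  B2 = {2, 3, 4, 7}  B3 = {1, 2, 4, 7}  B4 = {1, 4, 6, 7}  B5 = {1, 4, 5, 6}  B6 = {0, 1, 5, 6}
Tree: B1–B2, B2–B3, B3–B4, B4–B5, B5–B6

The largest bag has 4 vertices, giving width 3; this decomposition certifies tw(G) ≤ 3. For the lower bound: the 4 vertex sets {2,3,8}, {7}, {4}, {0,1,5,6} are disjoint, each induces a connected subgraph, and every pair is joined by at least one edge of G. Contracting each set to a single vertex therefore yields K_{4} as a minor, and since treewidth is minor-monotone, tw(G) ≥ tw(K_{4}) = 3. Combining the bounds, tw(G) = 3.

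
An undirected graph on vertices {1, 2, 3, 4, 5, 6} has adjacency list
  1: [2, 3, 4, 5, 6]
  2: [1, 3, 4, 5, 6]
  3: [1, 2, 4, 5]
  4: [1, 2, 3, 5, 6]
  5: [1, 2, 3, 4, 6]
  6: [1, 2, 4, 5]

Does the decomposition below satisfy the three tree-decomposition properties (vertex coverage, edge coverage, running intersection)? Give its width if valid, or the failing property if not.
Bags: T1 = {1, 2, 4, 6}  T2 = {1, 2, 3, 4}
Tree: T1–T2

A tree decomposition must satisfy three properties: every vertex lies in some bag; for every edge, both endpoints lie together in some bag; and for every vertex, the bags containing it form a connected subtree. Here vertex 5 appears in no bag, so the decomposition is invalid.

No — vertex 5 appears in no bag.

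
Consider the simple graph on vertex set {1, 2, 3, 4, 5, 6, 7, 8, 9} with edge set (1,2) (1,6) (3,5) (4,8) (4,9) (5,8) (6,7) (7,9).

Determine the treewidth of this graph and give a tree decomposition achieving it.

Treewidth 1.
Bags: B1 = {1, 2}  B2 = {1, 6}  B3 = {6, 7}  B4 = {7, 9}  B5 = {4, 9}  B6 = {4, 8}  B7 = {5, 8}  B8 = {3, 5}
Tree: B1–B2, B2–B3, B3–B4, B4–B5, B5–B6, B6–B7, B7–B8

Each bag holds 2 vertices, so the decomposition has width 1, which upper-bounds the treewidth. G has an edge, so its treewidth is at least 1. Combining the bounds, tw(G) = 1.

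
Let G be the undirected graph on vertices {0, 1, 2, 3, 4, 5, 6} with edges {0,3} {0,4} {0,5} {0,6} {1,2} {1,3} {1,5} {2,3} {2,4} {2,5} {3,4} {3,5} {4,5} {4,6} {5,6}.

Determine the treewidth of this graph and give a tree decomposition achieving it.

Treewidth 3.
One such decomposition:
Bags: B1 = {0, 4, 5, 6}  B2 = {0, 3, 4, 5}  B3 = {2, 3, 4, 5}  B4 = {1, 2, 3, 5}
Tree: B1–B2, B2–B3, B3–B4

Each bag holds 4 vertices, so the decomposition has width 3, which upper-bounds the treewidth. Conversely, {0, 3, 4, 5} is a clique of size 4, and the vertices of any clique must share a bag in every tree decomposition; so some bag has ≥ 4 vertices and tw(G) ≥ 3. Hence tw(G) = 3 exactly.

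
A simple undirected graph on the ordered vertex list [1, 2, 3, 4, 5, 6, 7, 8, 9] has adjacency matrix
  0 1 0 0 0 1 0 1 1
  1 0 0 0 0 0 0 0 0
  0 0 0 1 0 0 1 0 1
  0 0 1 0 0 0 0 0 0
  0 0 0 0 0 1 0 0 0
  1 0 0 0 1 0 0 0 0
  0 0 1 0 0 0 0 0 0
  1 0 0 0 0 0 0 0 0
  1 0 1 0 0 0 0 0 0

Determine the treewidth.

A width-1 tree decomposition is:
Bags: B1 = {1, 9}  B2 = {1, 6}  B3 = {5, 6}  B4 = {1, 2}  B5 = {1, 8}  B6 = {3, 9}  B7 = {3, 4}  B8 = {3, 7}
Tree: B1–B2, B2–B3, B2–B4, B2–B5, B1–B6, B6–B7, B7–B8
The largest bag has 2 vertices, giving width 1; this decomposition certifies tw(G) ≤ 1. Since G has at least one edge (e.g. 1–9), it is not an edgeless graph, so tw(G) ≥ 1. Therefore the treewidth is 1.

1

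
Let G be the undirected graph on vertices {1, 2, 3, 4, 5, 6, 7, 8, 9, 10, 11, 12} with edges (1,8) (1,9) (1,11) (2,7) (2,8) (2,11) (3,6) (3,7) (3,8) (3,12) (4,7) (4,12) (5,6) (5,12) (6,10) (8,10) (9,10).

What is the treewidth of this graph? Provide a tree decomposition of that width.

Every bag has size at most 4, so the width is 4 − 1 = 3 and tw(G) ≤ 3. For the lower bound: the 4 vertex sets {1,9,11}, {10}, {8}, {2,3,6,7} are disjoint, each induces a connected subgraph, and every pair is joined by at least one edge of G. Contracting each set to a single vertex therefore yields K_{4} as a minor, and since treewidth is minor-monotone, tw(G) ≥ tw(K_{4}) = 3. The upper and lower bounds meet at 3, so that is the treewidth.

Treewidth 3.
Bags: B1 = {1, 9, 10, 11}  B2 = {1, 8, 10, 11}  B3 = {2, 8, 10, 11}  B4 = {2, 6, 8, 10}  B5 = {2, 3, 6, 8}  B6 = {2, 3, 6, 7}  B7 = {3, 5, 6, 7}  B8 = {3, 5, 7, 12}  B9 = {4, 5, 7, 12}
Tree: B1–B2, B2–B3, B3–B4, B4–B5, B5–B6, B6–B7, B7–B8, B8–B9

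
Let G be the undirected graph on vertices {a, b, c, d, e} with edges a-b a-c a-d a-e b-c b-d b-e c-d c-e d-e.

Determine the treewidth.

A width-4 tree decomposition is:
Bags: B1 = {a, b, c, d, e}
Tree: (single bag)
A single bag containing all 5 vertices is trivially a valid decomposition of width 4. For the lower bound, the 5 vertices {a, b, c, d, e} are pairwise adjacent, and any tree decomposition puts a clique entirely inside one bag — forcing width ≥ 4. Combining the bounds, tw(G) = 4.

4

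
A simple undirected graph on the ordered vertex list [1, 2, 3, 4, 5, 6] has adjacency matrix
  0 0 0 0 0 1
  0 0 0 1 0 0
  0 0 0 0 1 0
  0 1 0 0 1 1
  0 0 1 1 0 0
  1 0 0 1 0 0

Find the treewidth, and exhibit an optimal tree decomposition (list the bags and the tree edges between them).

Each bag holds 2 vertices, so the decomposition has width 1, which upper-bounds the treewidth. Since G has at least one edge (e.g. 4–6), it is not an edgeless graph, so tw(G) ≥ 1. Therefore the treewidth is 1.

Treewidth 1.
Bags: B1 = {4, 6}  B2 = {1, 6}  B3 = {4, 5}  B4 = {2, 4}  B5 = {3, 5}
Tree: B1–B2, B1–B3, B1–B4, B3–B5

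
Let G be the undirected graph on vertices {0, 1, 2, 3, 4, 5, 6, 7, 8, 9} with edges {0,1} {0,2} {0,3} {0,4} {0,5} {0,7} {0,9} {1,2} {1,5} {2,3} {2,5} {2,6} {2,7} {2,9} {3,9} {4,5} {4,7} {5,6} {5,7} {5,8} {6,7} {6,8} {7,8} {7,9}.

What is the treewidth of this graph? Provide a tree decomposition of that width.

Each bag holds 4 vertices, so the decomposition has width 3, which upper-bounds the treewidth. On the other hand G contains the 4-clique {0, 2, 3, 9}. A clique must lie in a single bag of any decomposition, so no decomposition can have width below 3. Combining the bounds, tw(G) = 3.

Treewidth 3.
Bags: B1 = {0, 2, 7, 9}  B2 = {0, 2, 5, 7}  B3 = {0, 4, 5, 7}  B4 = {0, 1, 2, 5}  B5 = {0, 2, 3, 9}  B6 = {2, 5, 6, 7}  B7 = {5, 6, 7, 8}
Tree: B1–B2, B2–B3, B2–B4, B1–B5, B2–B6, B6–B7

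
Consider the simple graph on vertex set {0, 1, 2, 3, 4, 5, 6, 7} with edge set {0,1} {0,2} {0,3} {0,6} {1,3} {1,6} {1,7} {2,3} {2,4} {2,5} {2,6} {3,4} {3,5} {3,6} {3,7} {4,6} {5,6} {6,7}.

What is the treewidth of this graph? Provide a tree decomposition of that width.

Each bag holds 4 vertices, so the decomposition has width 3, which upper-bounds the treewidth. For the lower bound, the 4 vertices {0, 1, 3, 6} are pairwise adjacent, and any tree decomposition puts a clique entirely inside one bag — forcing width ≥ 3. Therefore the treewidth is 3.

Treewidth 3.
Bags: B1 = {0, 2, 3, 6}  B2 = {2, 3, 4, 6}  B3 = {0, 1, 3, 6}  B4 = {2, 3, 5, 6}  B5 = {1, 3, 6, 7}
Tree: B1–B2, B1–B3, B2–B4, B3–B5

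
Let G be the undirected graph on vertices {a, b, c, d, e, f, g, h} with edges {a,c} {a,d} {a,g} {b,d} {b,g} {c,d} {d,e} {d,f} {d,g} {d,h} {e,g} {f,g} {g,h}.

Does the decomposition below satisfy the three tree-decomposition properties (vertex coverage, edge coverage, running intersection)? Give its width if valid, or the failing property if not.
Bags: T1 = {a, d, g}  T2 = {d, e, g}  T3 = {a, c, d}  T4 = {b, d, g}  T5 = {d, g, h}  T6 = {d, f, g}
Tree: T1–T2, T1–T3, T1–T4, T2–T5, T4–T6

Yes; width 2.

Every vertex of G appears in some bag (union = {a, b, c, d, e, f, g, h}); every edge is covered by a bag; and for each vertex v the set of bags containing v is connected in the bag tree. The decomposition is therefore valid. The largest bag has 3 vertices, so the width is 2.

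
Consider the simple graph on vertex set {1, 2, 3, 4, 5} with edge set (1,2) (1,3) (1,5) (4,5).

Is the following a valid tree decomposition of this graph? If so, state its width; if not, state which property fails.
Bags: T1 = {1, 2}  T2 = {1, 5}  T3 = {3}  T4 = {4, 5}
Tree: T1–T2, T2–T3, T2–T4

No — edge (1,3) lies in no bag.

A tree decomposition must satisfy three properties: every vertex lies in some bag; for every edge, both endpoints lie together in some bag; and for every vertex, the bags containing it form a connected subtree. Here edge (1,3) lies in no bag, so the decomposition is invalid.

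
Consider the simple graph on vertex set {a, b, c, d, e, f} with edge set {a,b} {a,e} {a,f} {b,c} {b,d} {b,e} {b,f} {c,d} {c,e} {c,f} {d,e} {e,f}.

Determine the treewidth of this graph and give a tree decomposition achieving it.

Treewidth 3.
One optimal decomposition is:
Bags: B1 = {b, c, e, f}  B2 = {a, b, e, f}  B3 = {b, c, d, e}
Tree: B1–B2, B1–B3

Every bag has size at most 4, so the width is 4 − 1 = 3 and tw(G) ≤ 3. Conversely, {b, c, d, e} is a clique of size 4, and the vertices of any clique must share a bag in every tree decomposition; so some bag has ≥ 4 vertices and tw(G) ≥ 3. Combining the bounds, tw(G) = 3.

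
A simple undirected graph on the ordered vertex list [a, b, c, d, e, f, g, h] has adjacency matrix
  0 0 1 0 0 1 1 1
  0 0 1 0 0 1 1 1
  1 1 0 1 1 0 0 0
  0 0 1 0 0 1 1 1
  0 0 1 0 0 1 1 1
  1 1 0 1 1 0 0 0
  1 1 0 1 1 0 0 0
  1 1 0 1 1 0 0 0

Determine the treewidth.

A width-4 tree decomposition is:
Bags: B1 = {c, e, f, g, h}  B2 = {b, c, f, g, h}  B3 = {c, d, f, g, h}  B4 = {a, c, f, g, h}
Tree: B1–B2, B2–B3, B3–B4
The largest bag has 5 vertices, giving width 4; this decomposition certifies tw(G) ≤ 4. For the lower bound: the 5 vertex sets {c,e}, {b,g}, {d,h}, {f}, {a} are disjoint, each induces a connected subgraph, and every pair is joined by at least one edge of G. Contracting each set to a single vertex therefore yields K_{5} as a minor, and since treewidth is minor-monotone, tw(G) ≥ tw(K_{5}) = 4. Hence tw(G) = 4 exactly.

4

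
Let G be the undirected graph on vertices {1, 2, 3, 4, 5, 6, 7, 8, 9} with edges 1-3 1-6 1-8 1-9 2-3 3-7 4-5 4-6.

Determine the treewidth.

A width-1 tree decomposition is:
Bags: B1 = {1, 9}  B2 = {1, 6}  B3 = {1, 3}  B4 = {4, 6}  B5 = {3, 7}  B6 = {2, 3}  B7 = {4, 5}  B8 = {1, 8}
Tree: B1–B2, B1–B3, B2–B4, B3–B5, B5–B6, B4–B7, B1–B8
Every bag has size at most 2, so the width is 2 − 1 = 1 and tw(G) ≤ 1. Since G has at least one edge (e.g. 1–9), it is not an edgeless graph, so tw(G) ≥ 1. Therefore the treewidth is 1.

1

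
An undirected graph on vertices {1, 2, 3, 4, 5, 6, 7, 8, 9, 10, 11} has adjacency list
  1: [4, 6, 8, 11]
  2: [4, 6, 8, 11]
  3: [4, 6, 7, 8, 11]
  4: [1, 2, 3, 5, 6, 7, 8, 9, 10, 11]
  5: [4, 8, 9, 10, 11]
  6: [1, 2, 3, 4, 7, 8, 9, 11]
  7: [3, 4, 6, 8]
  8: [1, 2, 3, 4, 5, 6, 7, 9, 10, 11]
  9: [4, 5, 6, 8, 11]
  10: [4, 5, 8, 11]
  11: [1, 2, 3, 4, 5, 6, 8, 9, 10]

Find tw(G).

4

A width-4 tree decomposition is:
Bags: B1 = {3, 4, 6, 8, 11}  B2 = {4, 6, 8, 9, 11}  B3 = {4, 5, 8, 9, 11}  B4 = {2, 4, 6, 8, 11}  B5 = {4, 5, 8, 10, 11}  B6 = {1, 4, 6, 8, 11}  B7 = {3, 4, 6, 7, 8}
Tree: B1–B2, B2–B3, B1–B4, B3–B5, B4–B6, B1–B7
Every bag has size at most 5, so the width is 5 − 1 = 4 and tw(G) ≤ 4. On the other hand G contains the 5-clique {4, 5, 8, 10, 11}. A clique must lie in a single bag of any decomposition, so no decomposition can have width below 4. Combining the bounds, tw(G) = 4.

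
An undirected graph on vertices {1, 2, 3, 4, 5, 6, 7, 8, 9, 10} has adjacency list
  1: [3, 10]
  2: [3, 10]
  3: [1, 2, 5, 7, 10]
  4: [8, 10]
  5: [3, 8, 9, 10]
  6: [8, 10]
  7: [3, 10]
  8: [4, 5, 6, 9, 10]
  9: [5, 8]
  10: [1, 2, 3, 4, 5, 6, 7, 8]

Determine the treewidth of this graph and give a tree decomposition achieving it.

Treewidth 2.
One such decomposition:
Bags: B1 = {5, 8, 10}  B2 = {6, 8, 10}  B3 = {4, 8, 10}  B4 = {3, 5, 10}  B5 = {5, 8, 9}  B6 = {1, 3, 10}  B7 = {3, 7, 10}  B8 = {2, 3, 10}
Tree: B1–B2, B2–B3, B1–B4, B1–B5, B4–B6, B6–B7, B7–B8

Every bag has size at most 3, so the width is 3 − 1 = 2 and tw(G) ≤ 2. For the lower bound, the 3 vertices {5, 8, 9} are pairwise adjacent, and any tree decomposition puts a clique entirely inside one bag — forcing width ≥ 2. Therefore the treewidth is 2.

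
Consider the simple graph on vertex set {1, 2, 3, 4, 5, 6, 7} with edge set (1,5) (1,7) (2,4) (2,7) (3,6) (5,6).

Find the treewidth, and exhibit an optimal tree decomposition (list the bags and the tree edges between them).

Treewidth 1.
One optimal decomposition is:
Bags: B1 = {2, 4}  B2 = {2, 7}  B3 = {1, 7}  B4 = {1, 5}  B5 = {5, 6}  B6 = {3, 6}
Tree: B1–B2, B2–B3, B3–B4, B4–B5, B5–B6

Each bag holds 2 vertices, so the decomposition has width 1, which upper-bounds the treewidth. G has an edge, so its treewidth is at least 1. Combining the bounds, tw(G) = 1.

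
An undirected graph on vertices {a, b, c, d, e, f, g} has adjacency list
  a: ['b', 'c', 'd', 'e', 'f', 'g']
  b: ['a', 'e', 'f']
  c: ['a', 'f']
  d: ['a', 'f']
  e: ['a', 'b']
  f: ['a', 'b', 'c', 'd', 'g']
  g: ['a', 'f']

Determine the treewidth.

A width-2 tree decomposition is:
Bags: B1 = {a, c, f}  B2 = {a, d, f}  B3 = {a, f, g}  B4 = {a, b, f}  B5 = {a, b, e}
Tree: B1–B2, B1–B3, B2–B4, B4–B5
Every bag has size at most 3, so the width is 3 − 1 = 2 and tw(G) ≤ 2. On the other hand G contains the 3-clique {a, b, e}. A clique must lie in a single bag of any decomposition, so no decomposition can have width below 2. Therefore the treewidth is 2.

2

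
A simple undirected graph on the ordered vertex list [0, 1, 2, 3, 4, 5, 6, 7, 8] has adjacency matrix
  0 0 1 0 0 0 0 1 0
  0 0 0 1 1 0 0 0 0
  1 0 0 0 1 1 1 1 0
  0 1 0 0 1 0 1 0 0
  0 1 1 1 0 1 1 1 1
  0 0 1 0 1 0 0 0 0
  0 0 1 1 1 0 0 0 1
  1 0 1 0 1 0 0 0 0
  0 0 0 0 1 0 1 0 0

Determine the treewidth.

A width-2 tree decomposition is:
Bags: B1 = {4, 6, 8}  B2 = {2, 4, 6}  B3 = {2, 4, 7}  B4 = {0, 2, 7}  B5 = {2, 4, 5}  B6 = {3, 4, 6}  B7 = {1, 3, 4}
Tree: B1–B2, B2–B3, B3–B4, B3–B5, B1–B6, B6–B7
Every bag has size at most 3, so the width is 3 − 1 = 2 and tw(G) ≤ 2. On the other hand G contains the 3-clique {0, 2, 7}. A clique must lie in a single bag of any decomposition, so no decomposition can have width below 2. The upper and lower bounds meet at 2, so that is the treewidth.

2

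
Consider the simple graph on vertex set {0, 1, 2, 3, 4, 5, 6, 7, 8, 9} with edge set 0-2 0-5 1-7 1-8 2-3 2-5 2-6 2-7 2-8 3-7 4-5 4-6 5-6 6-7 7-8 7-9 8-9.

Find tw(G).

2

A width-2 tree decomposition is:
Bags: B1 = {2, 7, 8}  B2 = {2, 6, 7}  B3 = {7, 8, 9}  B4 = {2, 5, 6}  B5 = {4, 5, 6}  B6 = {0, 2, 5}  B7 = {2, 3, 7}  B8 = {1, 7, 8}
Tree: B1–B2, B1–B3, B2–B4, B4–B5, B4–B6, B1–B7, B1–B8
Every bag has size at most 3, so the width is 3 − 1 = 2 and tw(G) ≤ 2. On the other hand G contains the 3-clique {1, 7, 8}. A clique must lie in a single bag of any decomposition, so no decomposition can have width below 2. The upper and lower bounds meet at 2, so that is the treewidth.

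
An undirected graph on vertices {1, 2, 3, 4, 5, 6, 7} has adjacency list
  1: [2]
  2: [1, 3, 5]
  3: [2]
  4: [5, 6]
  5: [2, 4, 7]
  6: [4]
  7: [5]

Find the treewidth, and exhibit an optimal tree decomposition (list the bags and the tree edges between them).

The largest bag has 2 vertices, giving width 1; this decomposition certifies tw(G) ≤ 1. Since G has at least one edge (e.g. 3–2), it is not an edgeless graph, so tw(G) ≥ 1. The upper and lower bounds meet at 1, so that is the treewidth.

Treewidth 1.
Bags: B1 = {2, 3}  B2 = {2, 5}  B3 = {1, 2}  B4 = {4, 5}  B5 = {5, 7}  B6 = {4, 6}
Tree: B1–B2, B1–B3, B2–B4, B2–B5, B4–B6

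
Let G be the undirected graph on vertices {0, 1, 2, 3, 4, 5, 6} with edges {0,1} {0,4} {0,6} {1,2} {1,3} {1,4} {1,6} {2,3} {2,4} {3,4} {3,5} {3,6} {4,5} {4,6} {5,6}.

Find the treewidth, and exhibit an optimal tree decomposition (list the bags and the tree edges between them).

Treewidth 3.
One optimal decomposition is:
Bags: B1 = {1, 3, 4, 6}  B2 = {3, 4, 5, 6}  B3 = {0, 1, 4, 6}  B4 = {1, 2, 3, 4}
Tree: B1–B2, B1–B3, B1–B4

Each bag holds 4 vertices, so the decomposition has width 3, which upper-bounds the treewidth. Conversely, {0, 1, 4, 6} is a clique of size 4, and the vertices of any clique must share a bag in every tree decomposition; so some bag has ≥ 4 vertices and tw(G) ≥ 3. The upper and lower bounds meet at 3, so that is the treewidth.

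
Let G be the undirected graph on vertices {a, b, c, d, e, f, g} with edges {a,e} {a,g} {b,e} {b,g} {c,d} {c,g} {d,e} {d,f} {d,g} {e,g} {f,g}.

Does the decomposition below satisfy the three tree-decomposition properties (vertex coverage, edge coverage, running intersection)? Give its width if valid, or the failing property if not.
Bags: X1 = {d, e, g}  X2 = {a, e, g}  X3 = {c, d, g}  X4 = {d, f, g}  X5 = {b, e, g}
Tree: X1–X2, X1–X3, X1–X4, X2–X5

Yes; width 2.

Every vertex of G appears in some bag (union = {a, b, c, d, e, f, g}); every edge is covered by a bag; and for each vertex v the set of bags containing v is connected in the bag tree. The decomposition is therefore valid. The largest bag has 3 vertices, so the width is 2.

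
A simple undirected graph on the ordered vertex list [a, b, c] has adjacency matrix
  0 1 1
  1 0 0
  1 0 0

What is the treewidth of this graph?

A width-1 tree decomposition is:
Bags: B1 = {a, b}  B2 = {a, c}
Tree: B1–B2
The largest bag has 2 vertices, giving width 1; this decomposition certifies tw(G) ≤ 1. Any graph with an edge has treewidth ≥ 1, and G has the edge b–a. Hence tw(G) = 1 exactly.

1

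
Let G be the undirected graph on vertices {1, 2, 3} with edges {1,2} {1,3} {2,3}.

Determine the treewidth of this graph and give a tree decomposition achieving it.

With just one bag of size 3, the width is 3 − 1 = 2, so tw(G) ≤ 2. Conversely, {1, 2, 3} is a clique of size 3, and the vertices of any clique must share a bag in every tree decomposition; so some bag has ≥ 3 vertices and tw(G) ≥ 2. Combining the bounds, tw(G) = 2.

Treewidth 2.
One such decomposition:
Bags: B1 = {1, 2, 3}
Tree: (single bag)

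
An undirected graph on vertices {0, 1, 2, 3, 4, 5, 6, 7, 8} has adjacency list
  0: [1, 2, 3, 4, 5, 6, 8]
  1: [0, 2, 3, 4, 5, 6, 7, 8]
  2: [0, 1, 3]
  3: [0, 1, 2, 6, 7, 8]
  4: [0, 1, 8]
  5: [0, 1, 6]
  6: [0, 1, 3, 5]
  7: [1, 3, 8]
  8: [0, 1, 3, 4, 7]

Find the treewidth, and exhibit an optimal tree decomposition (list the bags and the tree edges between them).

The largest bag has 4 vertices, giving width 3; this decomposition certifies tw(G) ≤ 3. For the lower bound, the 4 vertices {0, 1, 3, 8} are pairwise adjacent, and any tree decomposition puts a clique entirely inside one bag — forcing width ≥ 3. Hence tw(G) = 3 exactly.

Treewidth 3.
Bags: B1 = {0, 1, 3, 6}  B2 = {0, 1, 3, 8}  B3 = {0, 1, 4, 8}  B4 = {1, 3, 7, 8}  B5 = {0, 1, 5, 6}  B6 = {0, 1, 2, 3}
Tree: B1–B2, B2–B3, B2–B4, B1–B5, B2–B6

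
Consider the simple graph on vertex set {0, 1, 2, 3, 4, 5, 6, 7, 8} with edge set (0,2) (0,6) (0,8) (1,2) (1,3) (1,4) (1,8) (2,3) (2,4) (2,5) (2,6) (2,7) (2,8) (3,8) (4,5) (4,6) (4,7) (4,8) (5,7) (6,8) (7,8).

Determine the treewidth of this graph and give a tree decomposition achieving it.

Treewidth 3.
One optimal decomposition is:
Bags: B1 = {2, 4, 6, 8}  B2 = {1, 2, 4, 8}  B3 = {2, 4, 7, 8}  B4 = {2, 4, 5, 7}  B5 = {1, 2, 3, 8}  B6 = {0, 2, 6, 8}
Tree: B1–B2, B1–B3, B3–B4, B2–B5, B1–B6

Each bag holds 4 vertices, so the decomposition has width 3, which upper-bounds the treewidth. For the lower bound, the 4 vertices {0, 2, 6, 8} are pairwise adjacent, and any tree decomposition puts a clique entirely inside one bag — forcing width ≥ 3. Combining the bounds, tw(G) = 3.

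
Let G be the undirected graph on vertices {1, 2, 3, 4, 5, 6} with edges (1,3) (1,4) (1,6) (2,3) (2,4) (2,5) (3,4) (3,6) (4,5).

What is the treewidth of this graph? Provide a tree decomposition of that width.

The largest bag has 3 vertices, giving width 2; this decomposition certifies tw(G) ≤ 2. On the other hand G contains the 3-clique {1, 3, 4}. A clique must lie in a single bag of any decomposition, so no decomposition can have width below 2. Hence tw(G) = 2 exactly.

Treewidth 2.
One optimal decomposition is:
Bags: B1 = {2, 3, 4}  B2 = {2, 4, 5}  B3 = {1, 3, 4}  B4 = {1, 3, 6}
Tree: B1–B2, B1–B3, B3–B4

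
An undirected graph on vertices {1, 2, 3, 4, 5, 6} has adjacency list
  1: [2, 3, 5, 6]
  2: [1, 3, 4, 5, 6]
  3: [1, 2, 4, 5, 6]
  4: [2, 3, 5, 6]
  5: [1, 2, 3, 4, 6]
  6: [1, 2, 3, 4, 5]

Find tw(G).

A width-4 tree decomposition is:
Bags: B1 = {1, 2, 3, 5, 6}  B2 = {2, 3, 4, 5, 6}
Tree: B1–B2
Each bag holds 5 vertices, so the decomposition has width 4, which upper-bounds the treewidth. For the lower bound, the 5 vertices {1, 2, 3, 5, 6} are pairwise adjacent, and any tree decomposition puts a clique entirely inside one bag — forcing width ≥ 4. Therefore the treewidth is 4.

4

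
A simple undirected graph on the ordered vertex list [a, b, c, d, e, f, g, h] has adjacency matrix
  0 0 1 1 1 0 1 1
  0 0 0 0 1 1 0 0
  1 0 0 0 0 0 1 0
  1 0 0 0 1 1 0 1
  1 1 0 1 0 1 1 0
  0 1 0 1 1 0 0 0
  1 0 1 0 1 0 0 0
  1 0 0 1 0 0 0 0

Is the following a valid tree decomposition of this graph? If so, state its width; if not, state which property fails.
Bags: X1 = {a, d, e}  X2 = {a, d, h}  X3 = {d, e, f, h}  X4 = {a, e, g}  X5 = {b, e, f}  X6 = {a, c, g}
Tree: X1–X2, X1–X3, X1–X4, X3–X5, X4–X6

A tree decomposition must satisfy three properties: every vertex lies in some bag; for every edge, both endpoints lie together in some bag; and for every vertex, the bags containing it form a connected subtree. Here bags containing vertex h are not connected in the tree, so the decomposition is invalid.

No — bags containing vertex h are not connected in the tree.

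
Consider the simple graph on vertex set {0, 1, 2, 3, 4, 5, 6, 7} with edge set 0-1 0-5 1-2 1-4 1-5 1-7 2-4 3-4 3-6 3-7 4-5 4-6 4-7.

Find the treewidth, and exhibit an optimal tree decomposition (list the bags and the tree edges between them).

Every bag has size at most 3, so the width is 3 − 1 = 2 and tw(G) ≤ 2. On the other hand G contains the 3-clique {0, 1, 5}. A clique must lie in a single bag of any decomposition, so no decomposition can have width below 2. Combining the bounds, tw(G) = 2.

Treewidth 2.
Bags: B1 = {1, 4, 7}  B2 = {1, 4, 5}  B3 = {0, 1, 5}  B4 = {1, 2, 4}  B5 = {3, 4, 7}  B6 = {3, 4, 6}
Tree: B1–B2, B2–B3, B1–B4, B1–B5, B5–B6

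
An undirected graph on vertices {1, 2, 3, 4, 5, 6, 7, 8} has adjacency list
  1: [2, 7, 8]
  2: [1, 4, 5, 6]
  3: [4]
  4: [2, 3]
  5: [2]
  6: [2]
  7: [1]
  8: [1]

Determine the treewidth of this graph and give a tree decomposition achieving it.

Every bag has size at most 2, so the width is 2 − 1 = 1 and tw(G) ≤ 1. Any graph with an edge has treewidth ≥ 1, and G has the edge 5–2. Combining the bounds, tw(G) = 1.

Treewidth 1.
One optimal decomposition is:
Bags: B1 = {2, 5}  B2 = {2, 6}  B3 = {1, 2}  B4 = {2, 4}  B5 = {1, 8}  B6 = {1, 7}  B7 = {3, 4}
Tree: B1–B2, B1–B3, B2–B4, B3–B5, B5–B6, B4–B7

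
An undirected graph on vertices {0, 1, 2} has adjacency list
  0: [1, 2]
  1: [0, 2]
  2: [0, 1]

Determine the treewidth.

A width-2 tree decomposition is:
Bags: B1 = {0, 1, 2}
Tree: (single bag)
A single bag containing all 3 vertices is trivially a valid decomposition of width 2. Conversely, {0, 1, 2} is a clique of size 3, and the vertices of any clique must share a bag in every tree decomposition; so some bag has ≥ 3 vertices and tw(G) ≥ 2. Therefore the treewidth is 2.

2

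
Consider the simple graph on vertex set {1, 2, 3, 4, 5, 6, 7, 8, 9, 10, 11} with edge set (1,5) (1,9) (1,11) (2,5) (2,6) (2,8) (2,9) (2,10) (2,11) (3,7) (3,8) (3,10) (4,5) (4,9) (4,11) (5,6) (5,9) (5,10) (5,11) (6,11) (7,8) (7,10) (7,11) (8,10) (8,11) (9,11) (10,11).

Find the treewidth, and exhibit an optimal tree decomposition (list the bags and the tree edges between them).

Every bag has size at most 4, so the width is 4 − 1 = 3 and tw(G) ≤ 3. On the other hand G contains the 4-clique {2, 8, 10, 11}. A clique must lie in a single bag of any decomposition, so no decomposition can have width below 3. Combining the bounds, tw(G) = 3.

Treewidth 3.
One such decomposition:
Bags: B1 = {2, 5, 9, 11}  B2 = {2, 5, 6, 11}  B3 = {2, 5, 10, 11}  B4 = {2, 8, 10, 11}  B5 = {7, 8, 10, 11}  B6 = {3, 7, 8, 10}  B7 = {1, 5, 9, 11}  B8 = {4, 5, 9, 11}
Tree: B1–B2, B2–B3, B3–B4, B4–B5, B5–B6, B1–B7, B1–B8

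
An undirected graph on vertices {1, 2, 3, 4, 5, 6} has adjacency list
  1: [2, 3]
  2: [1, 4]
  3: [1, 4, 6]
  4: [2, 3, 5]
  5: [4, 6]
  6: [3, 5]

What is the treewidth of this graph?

2

A width-2 tree decomposition is:
Bags: B1 = {1, 2, 3}  B2 = {2, 3, 4}  B3 = {3, 4, 6}  B4 = {4, 5, 6}
Tree: B1–B2, B2–B3, B3–B4
Each bag holds 3 vertices, so the decomposition has width 2, which upper-bounds the treewidth. The edges 1–2–4–3–1 form a cycle, so G is not a tree and its treewidth is at least 2. The upper and lower bounds meet at 2, so that is the treewidth.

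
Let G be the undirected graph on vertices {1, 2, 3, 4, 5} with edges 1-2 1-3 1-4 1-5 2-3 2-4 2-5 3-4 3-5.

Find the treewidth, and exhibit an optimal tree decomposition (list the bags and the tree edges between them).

Treewidth 3.
One optimal decomposition is:
Bags: B1 = {1, 2, 3, 5}  B2 = {1, 2, 3, 4}
Tree: B1–B2

Each bag holds 4 vertices, so the decomposition has width 3, which upper-bounds the treewidth. Conversely, {1, 2, 3, 4} is a clique of size 4, and the vertices of any clique must share a bag in every tree decomposition; so some bag has ≥ 4 vertices and tw(G) ≥ 3. Hence tw(G) = 3 exactly.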